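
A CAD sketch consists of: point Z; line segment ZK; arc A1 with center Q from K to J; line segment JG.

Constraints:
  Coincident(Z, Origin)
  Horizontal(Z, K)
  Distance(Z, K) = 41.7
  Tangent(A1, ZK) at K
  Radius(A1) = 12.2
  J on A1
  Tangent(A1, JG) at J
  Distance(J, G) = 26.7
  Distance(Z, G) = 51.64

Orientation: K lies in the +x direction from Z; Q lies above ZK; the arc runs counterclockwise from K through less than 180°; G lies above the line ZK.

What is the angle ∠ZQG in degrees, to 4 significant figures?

88.14°

Checks: |QJ| = 12.20 ✓; ∠(QJ, JG) = 90.00° ✓; |JG| = 26.70 ✓; |ZG| = 51.64 ✓.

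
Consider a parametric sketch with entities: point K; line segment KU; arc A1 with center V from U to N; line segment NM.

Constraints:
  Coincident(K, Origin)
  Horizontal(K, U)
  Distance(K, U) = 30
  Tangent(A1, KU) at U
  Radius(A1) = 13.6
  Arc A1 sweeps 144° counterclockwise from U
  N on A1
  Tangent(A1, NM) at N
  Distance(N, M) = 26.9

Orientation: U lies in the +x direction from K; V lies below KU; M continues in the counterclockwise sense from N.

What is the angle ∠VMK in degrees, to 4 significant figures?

20.10°

K is at the origin; KU is horizontal with |KU| = 30.0 and U on the +x side, so U = (30.00, 0.000). The tangent condition forces VU to be normal to KU, so V = U + (0, -13.6) = (30.00, -13.60). On A1, U sits at bearing 90° from V; a 144° counterclockwise sweep puts N at bearing 234°, so N = V + 13.6·(cos 234°, sin 234°) = (22.01, -24.60). A1 meets NM tangentially, so VN is at right angles to NM, so NM runs along (−sin 234°, cos 234°); with |NM| = 26.9, M = (43.77, -40.41). Then cos ∠VMK = MV·MK / (|MV||MK|), giving 20.10°.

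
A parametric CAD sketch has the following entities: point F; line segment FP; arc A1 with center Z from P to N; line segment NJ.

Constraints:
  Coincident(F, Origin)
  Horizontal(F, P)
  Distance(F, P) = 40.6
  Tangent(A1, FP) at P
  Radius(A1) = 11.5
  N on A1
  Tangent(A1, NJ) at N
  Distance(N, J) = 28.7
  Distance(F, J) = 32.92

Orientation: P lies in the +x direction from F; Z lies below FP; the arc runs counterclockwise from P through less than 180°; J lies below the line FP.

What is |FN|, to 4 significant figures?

31.42

Checks: |ZN| = 11.50 ✓; ∠(ZN, NJ) = 90.00° ✓; |NJ| = 28.70 ✓; |FJ| = 32.92 ✓.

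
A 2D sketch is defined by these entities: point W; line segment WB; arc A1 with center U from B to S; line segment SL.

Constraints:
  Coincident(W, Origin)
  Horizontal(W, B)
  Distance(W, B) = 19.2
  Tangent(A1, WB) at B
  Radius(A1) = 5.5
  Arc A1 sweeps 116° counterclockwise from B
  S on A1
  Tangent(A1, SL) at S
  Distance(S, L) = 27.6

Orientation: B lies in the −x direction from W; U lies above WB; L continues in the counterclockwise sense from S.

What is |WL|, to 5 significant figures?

42.013

On A1, B sits at bearing -90° from U; a 116° counterclockwise sweep puts S at bearing 26°, so S = U + 5.5·(cos 26°, sin 26°) = (-14.257, 7.9110). Tangency of A1 to SL means the radius US is perpendicular to SL, so SL runs along (−sin 26°, cos 26°); with |SL| = 27.6, L = (-26.356, 32.718). Then |WL| = |L − W| = 42.013.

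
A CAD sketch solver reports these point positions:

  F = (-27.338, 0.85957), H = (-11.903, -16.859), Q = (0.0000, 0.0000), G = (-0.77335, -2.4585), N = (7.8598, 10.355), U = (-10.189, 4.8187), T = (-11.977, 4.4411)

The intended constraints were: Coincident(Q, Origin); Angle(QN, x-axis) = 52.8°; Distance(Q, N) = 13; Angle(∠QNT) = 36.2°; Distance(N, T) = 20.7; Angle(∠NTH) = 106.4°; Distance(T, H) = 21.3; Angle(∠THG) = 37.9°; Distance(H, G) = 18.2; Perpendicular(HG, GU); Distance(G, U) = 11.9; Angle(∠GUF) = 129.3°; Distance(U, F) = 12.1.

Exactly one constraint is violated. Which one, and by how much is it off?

Distance(U, F) = 12.1 — off by 5.50.

Q = (0.00, 0.00) ✓; QN at 52.80° ✓; |QN| = 13.00 ✓; ∠QNT = 36.20° ✓; |NT| = 20.70 ✓; ∠NTH = 106.4° ✓; |TH| = 21.30 ✓; ∠THG = 37.90° ✓; |HG| = 18.20 ✓; ∠(HG, GU) = 90.00° ✓; |GU| = 11.90 ✓; ∠GUF = 129.3° ✓; |UF| = 17.60 ✗.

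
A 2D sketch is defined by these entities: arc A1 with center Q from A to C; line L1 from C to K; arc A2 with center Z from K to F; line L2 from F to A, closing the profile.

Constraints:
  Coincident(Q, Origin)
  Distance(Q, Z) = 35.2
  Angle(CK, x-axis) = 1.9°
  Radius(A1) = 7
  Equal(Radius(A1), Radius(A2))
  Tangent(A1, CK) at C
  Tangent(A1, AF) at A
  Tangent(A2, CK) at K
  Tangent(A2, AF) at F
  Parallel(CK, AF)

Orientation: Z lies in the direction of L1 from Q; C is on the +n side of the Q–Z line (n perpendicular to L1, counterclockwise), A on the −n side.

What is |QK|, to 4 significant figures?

35.89

The slot axis is L1's direction at 1.9°, so u = (cos 1.9°, sin 1.9°) = (0.9995, 0.03316) and n = (−sin 1.9°, cos 1.9°) = (-0.03316, 0.9995). Q is at the origin and Z lies 35.2 along u from Q, so Z = 35.2·u = (35.18, 1.167). Tangency of A1 to both parallel lines with radius 7.0 puts C and A at Q ± 7.0·n: C = (-0.2321, 6.996), A = (0.2321, -6.996). Equal radii place K and F the same way about Z: K = Z + 7.0·n = (34.95, 8.163), F = Z − 7.0·n = (35.41, -5.829). Then |QK| = |K − Q| = 35.89.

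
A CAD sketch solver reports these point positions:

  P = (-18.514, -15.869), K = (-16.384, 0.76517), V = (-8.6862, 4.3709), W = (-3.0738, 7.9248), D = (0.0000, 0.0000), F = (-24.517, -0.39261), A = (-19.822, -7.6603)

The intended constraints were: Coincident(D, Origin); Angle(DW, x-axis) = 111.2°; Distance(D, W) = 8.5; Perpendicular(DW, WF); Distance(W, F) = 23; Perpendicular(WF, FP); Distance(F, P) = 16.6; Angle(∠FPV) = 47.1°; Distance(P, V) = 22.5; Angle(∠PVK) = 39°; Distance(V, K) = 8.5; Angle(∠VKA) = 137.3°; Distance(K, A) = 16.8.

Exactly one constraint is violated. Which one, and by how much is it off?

Distance(K, A) = 16.8 — off by 7.70.

D = (0.00, 0.00) ✓; DW at 111.2° ✓; |DW| = 8.500 ✓; ∠(DW, WF) = 90.00° ✓; |WF| = 23.00 ✓; ∠(WF, FP) = 90.00° ✓; |FP| = 16.60 ✓; ∠FPV = 47.10° ✓; |PV| = 22.50 ✓; ∠PVK = 39.00° ✓; |VK| = 8.500 ✓; ∠VKA = 137.3° ✓; |KA| = 9.100 ✗.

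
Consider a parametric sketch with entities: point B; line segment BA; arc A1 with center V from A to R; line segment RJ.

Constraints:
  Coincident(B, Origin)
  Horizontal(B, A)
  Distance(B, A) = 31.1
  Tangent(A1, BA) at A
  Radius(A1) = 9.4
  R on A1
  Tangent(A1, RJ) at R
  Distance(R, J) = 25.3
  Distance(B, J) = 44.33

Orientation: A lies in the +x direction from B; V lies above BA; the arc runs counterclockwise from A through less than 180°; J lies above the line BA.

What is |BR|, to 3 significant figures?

41.7

Checks: |VA| = 9.400 ✓; |VR| = 9.400 ✓; ∠(VR, RJ) = 90.00° ✓; |RJ| = 25.30 ✓; |BJ| = 44.33 ✓.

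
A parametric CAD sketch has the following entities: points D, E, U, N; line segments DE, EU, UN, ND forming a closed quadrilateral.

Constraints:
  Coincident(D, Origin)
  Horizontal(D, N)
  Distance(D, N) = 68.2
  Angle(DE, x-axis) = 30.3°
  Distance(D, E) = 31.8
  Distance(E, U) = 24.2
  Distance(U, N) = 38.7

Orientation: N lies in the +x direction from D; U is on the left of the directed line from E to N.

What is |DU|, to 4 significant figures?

55.80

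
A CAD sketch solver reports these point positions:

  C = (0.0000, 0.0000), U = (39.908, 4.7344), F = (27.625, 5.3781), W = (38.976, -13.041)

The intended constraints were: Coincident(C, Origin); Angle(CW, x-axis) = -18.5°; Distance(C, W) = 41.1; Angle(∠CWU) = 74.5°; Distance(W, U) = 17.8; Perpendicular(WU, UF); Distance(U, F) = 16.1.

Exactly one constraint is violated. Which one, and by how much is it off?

Distance(U, F) = 16.1 — off by 3.80.

C = (0.00, 0.00) ✓; CW at -18.50° ✓; |CW| = 41.10 ✓; ∠CWU = 74.50° ✓; |WU| = 17.80 ✓; ∠(WU, UF) = 90.00° ✓; |UF| = 12.30 ✗.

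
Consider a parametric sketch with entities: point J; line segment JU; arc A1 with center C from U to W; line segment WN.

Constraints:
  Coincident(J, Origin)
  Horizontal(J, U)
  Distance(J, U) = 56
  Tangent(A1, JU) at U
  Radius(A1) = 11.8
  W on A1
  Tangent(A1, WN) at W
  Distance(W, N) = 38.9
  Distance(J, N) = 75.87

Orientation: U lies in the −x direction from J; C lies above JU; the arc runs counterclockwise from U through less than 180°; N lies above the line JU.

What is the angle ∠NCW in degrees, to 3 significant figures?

73.1°

Checks: |CW| = 11.80 ✓; ∠(CW, WN) = 90.00° ✓; |WN| = 38.90 ✓; |JN| = 75.87 ✓.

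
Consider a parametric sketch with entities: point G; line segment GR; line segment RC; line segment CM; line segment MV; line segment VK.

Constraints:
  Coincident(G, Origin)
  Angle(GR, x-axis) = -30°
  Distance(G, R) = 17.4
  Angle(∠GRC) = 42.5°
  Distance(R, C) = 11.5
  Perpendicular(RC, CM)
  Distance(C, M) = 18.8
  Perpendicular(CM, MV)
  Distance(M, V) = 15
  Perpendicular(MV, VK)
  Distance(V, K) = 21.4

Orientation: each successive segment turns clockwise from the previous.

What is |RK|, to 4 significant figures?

4.360

G is at the origin; GR runs at -30.0° with length 17.4, so R = (15.07, -8.700). ∠GRC = 42.5° gives RC at -167.5° from the x-axis; with |RC| = 11.5, C = (3.841, -11.19). RC is perpendicular to CM, so CM runs at 102.5°; with |CM| = 18.8, M = (-0.2276, 7.165). CM is perpendicular to MV, so MV runs at 12.50°; with |MV| = 15.0, V = (14.42, 10.41). The perpendicularity gives VK at right angles to MV, so VK runs at -77.50°; with |VK| = 21.4, K = (19.05, -10.48). Then |RK| = |K − R| = 4.360.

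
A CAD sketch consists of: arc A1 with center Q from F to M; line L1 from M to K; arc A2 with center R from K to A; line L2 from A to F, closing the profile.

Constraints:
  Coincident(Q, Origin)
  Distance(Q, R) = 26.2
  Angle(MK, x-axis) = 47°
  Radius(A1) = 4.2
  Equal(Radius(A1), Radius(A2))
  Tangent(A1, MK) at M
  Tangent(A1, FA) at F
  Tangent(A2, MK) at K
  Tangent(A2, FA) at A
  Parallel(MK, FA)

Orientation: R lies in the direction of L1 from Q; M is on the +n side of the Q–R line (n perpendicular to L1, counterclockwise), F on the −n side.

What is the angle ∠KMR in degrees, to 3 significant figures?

9.11°

The slot axis is L1's direction at 47.0°, so u = (cos 47.0°, sin 47.0°) = (0.682, 0.731) and n = (−sin 47.0°, cos 47.0°) = (-0.731, 0.682). Q is at the origin and R lies 26.2 along u from Q, so R = 26.2·u = (17.9, 19.2). Tangency of A1 to both parallel lines with radius 4.2 puts M and F at Q ± 4.2·n: M = (-3.07, 2.86), F = (3.07, -2.86). Equal radii place K and A the same way about R: K = R + 4.2·n = (14.8, 22.0), A = R − 4.2·n = (20.9, 16.3). Then cos ∠KMR = MK·MR / (|MK||MR|), giving 9.11°.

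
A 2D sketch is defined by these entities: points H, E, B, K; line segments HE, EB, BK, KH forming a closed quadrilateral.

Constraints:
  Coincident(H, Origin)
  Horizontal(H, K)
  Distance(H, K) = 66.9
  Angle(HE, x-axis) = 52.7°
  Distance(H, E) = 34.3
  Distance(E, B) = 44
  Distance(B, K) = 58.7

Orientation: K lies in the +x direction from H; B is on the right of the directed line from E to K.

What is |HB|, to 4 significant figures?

18.54

Checks: |EB| = 44.00 ✓; |BK| = 58.70 ✓.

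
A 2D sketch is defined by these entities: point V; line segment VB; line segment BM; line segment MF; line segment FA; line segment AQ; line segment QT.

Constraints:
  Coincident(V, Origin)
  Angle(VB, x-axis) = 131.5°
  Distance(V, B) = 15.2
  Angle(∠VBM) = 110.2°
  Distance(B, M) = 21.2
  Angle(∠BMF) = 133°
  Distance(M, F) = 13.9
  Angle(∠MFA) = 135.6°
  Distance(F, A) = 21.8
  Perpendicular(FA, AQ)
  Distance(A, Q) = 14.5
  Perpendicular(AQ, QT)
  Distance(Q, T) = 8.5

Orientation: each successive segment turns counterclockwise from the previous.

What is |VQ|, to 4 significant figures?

27.16

V is at the origin; VB runs at 131.5° with length 15.2, so B = (-10.07, 11.38). ∠VBM = 110.2° gives BM at -158.7° from the x-axis; with |BM| = 21.2, M = (-29.82, 3.683). ∠BMF = 133.0° gives MF at -111.7° from the x-axis; with |MF| = 13.9, F = (-34.96, -9.232). ∠MFA = 135.6° gives FA at -67.30° from the x-axis; with |FA| = 21.8, A = (-26.55, -29.34). FA is perpendicular to AQ, so AQ runs at 22.70°; with |AQ| = 14.5, Q = (-13.17, -23.75). Then |VQ| = |Q − V| = 27.16.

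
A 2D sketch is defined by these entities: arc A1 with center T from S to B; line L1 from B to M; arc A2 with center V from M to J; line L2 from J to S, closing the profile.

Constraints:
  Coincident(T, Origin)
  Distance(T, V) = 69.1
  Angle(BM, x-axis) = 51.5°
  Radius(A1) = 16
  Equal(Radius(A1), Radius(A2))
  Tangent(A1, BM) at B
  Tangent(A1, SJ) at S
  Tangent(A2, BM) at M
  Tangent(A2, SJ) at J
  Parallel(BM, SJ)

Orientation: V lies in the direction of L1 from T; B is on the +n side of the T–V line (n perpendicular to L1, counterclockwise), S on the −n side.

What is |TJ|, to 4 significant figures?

70.93

The slot axis is L1's direction at 51.5°, so u = (cos 51.5°, sin 51.5°) = (0.6225, 0.7826) and n = (−sin 51.5°, cos 51.5°) = (-0.7826, 0.6225). T is at the origin and V lies 69.1 along u from T, so V = 69.1·u = (43.02, 54.08). Tangency of A1 to both parallel lines with radius 16.0 puts B and S at T ± 16.0·n: B = (-12.52, 9.960), S = (12.52, -9.960). Equal radii place M and J the same way about V: M = V + 16.0·n = (30.49, 64.04), J = V − 16.0·n = (55.54, 44.12). Then |TJ| = |J − T| = 70.93.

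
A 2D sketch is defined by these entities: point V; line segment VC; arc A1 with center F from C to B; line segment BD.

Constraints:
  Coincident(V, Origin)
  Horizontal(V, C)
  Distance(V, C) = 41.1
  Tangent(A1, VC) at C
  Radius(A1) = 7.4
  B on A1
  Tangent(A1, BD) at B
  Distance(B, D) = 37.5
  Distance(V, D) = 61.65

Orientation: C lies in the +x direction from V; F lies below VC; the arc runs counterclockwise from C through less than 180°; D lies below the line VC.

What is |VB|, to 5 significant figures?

35.005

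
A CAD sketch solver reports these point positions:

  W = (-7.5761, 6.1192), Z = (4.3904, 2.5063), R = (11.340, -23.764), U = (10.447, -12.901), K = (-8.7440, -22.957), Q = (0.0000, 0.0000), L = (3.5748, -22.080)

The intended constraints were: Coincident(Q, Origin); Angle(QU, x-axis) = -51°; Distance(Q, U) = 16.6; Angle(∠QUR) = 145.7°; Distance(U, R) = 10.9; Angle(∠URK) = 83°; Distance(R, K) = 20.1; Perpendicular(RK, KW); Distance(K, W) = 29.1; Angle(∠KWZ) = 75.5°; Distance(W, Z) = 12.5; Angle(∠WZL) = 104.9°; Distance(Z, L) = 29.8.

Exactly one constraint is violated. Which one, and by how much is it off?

Distance(Z, L) = 29.8 — off by 5.20.

Q = (0.00, 0.00) ✓; QU at -51.00° ✓; |QU| = 16.60 ✓; ∠QUR = 145.7° ✓; |UR| = 10.90 ✓; ∠URK = 83.00° ✓; |RK| = 20.10 ✓; ∠(RK, KW) = 90.00° ✓; |KW| = 29.10 ✓; ∠KWZ = 75.50° ✓; |WZ| = 12.50 ✓; ∠WZL = 104.9° ✓; |ZL| = 24.60 ✗.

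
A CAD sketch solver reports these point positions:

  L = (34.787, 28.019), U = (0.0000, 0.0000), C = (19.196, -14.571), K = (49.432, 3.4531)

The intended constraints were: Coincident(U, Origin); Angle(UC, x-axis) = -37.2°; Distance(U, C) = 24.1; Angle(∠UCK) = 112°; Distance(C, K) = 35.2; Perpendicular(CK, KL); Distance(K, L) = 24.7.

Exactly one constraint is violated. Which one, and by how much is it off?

Distance(K, L) = 24.7 — off by 3.90.

U = (0.00, 0.00) ✓; UC at -37.20° ✓; |UC| = 24.10 ✓; ∠UCK = 112.0° ✓; |CK| = 35.20 ✓; ∠(CK, KL) = 90.00° ✓; |KL| = 28.60 ✗.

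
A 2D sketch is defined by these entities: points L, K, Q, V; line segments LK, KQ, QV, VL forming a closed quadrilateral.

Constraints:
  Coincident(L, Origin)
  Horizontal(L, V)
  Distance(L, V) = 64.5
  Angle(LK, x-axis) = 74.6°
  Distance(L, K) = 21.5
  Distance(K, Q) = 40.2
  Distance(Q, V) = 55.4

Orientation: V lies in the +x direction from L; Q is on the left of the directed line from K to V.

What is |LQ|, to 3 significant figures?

59.4

Checks: |KQ| = 40.20 ✓; |QV| = 55.40 ✓.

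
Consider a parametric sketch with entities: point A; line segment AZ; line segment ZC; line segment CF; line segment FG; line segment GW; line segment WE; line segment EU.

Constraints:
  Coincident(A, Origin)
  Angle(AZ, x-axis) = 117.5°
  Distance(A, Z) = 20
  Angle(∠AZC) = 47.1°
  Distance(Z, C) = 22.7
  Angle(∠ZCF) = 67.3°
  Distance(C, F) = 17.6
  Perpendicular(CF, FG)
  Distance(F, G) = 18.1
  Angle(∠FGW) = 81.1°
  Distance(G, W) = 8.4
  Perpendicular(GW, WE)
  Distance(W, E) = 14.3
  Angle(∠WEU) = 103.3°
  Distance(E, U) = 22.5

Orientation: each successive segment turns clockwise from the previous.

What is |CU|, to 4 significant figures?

33.96

GW ⟂ WE, so WE runs at -47.00°; with |WE| = 14.3, E = (3.443, 4.301). ∠WEU = 103.3° gives EU at -123.7° from the x-axis; with |EU| = 22.5, U = (-9.041, -14.42). Then |CU| = |U − C| = 33.96.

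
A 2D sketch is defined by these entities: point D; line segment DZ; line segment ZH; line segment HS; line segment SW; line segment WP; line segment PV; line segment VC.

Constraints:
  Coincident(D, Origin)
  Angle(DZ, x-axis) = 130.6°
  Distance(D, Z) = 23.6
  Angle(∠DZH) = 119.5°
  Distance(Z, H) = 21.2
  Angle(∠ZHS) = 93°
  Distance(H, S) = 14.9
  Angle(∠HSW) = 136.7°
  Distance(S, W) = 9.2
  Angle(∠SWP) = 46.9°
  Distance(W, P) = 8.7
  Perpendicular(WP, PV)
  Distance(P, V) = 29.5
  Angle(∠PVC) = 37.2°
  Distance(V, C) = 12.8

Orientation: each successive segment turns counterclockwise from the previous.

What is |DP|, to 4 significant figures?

27.63

D is at the origin; DZ runs at 130.6° with length 23.6, so Z = (-15.36, 17.92). ∠DZH = 119.5° gives ZH at -168.9° from the x-axis; with |ZH| = 21.2, H = (-36.16, 13.84). ∠ZHS = 93.0° gives HS at -81.90° from the x-axis; with |HS| = 14.9, S = (-34.06, -0.9140). ∠HSW = 136.7° gives SW at -38.60° from the x-axis; with |SW| = 9.2, W = (-26.87, -6.654). ∠SWP = 46.9° gives WP at 94.50° from the x-axis; with |WP| = 8.7, P = (-27.55, 2.019). Then |DP| = |P − D| = 27.63.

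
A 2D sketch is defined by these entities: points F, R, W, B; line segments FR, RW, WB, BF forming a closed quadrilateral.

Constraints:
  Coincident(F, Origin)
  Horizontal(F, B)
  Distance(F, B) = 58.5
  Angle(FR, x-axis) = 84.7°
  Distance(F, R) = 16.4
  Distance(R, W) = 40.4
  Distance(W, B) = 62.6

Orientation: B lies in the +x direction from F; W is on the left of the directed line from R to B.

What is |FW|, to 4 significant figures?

55.65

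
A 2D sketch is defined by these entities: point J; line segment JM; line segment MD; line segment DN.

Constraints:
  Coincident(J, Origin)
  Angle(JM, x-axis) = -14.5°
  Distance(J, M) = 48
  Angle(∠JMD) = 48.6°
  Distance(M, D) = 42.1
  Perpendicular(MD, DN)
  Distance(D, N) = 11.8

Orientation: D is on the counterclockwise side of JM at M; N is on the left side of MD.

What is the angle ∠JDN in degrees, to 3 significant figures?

16.0°

∠JMD = 48.6°, so MD runs at -14.5° + (180° − 48.6°) = 117° from the x-axis; with |MD| = 42.1, D = M + 42.1·(cos 117°, sin 117°) = (27.4, 25.5). MD ⟂ DN; with |DN| = 11.8 on the left of MD, N = D + 11.8·(-0.892, -0.452) = (16.9, 20.2). Then cos ∠JDN = DJ·DN / (|DJ||DN|), giving 16.0°.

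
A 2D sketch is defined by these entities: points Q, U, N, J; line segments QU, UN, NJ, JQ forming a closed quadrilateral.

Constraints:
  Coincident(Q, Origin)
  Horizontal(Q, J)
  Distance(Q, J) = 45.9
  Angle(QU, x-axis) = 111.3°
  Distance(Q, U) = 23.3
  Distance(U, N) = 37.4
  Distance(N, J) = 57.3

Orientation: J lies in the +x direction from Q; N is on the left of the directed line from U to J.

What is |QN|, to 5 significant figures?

52.097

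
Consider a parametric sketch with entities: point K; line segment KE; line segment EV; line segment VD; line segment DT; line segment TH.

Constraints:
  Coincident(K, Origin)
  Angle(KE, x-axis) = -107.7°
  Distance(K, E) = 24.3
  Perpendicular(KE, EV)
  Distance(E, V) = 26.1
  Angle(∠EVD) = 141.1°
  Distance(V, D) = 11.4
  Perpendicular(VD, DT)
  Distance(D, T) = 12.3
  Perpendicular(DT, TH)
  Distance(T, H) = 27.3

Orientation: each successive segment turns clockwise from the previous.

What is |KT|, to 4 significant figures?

28.28

K is at the origin; KE runs at -107.7° with length 24.3, so E = (-7.388, -23.15). The perpendicularity gives EV at right angles to KE, so EV runs at 162.3°; with |EV| = 26.1, V = (-32.25, -15.21). ∠EVD = 141.1° gives VD at 123.4° from the x-axis; with |VD| = 11.4, D = (-38.53, -5.697). VD is perpendicular to DT, so DT runs at 33.40°; with |DT| = 12.3, T = (-28.26, 1.074). Then |KT| = |T − K| = 28.28.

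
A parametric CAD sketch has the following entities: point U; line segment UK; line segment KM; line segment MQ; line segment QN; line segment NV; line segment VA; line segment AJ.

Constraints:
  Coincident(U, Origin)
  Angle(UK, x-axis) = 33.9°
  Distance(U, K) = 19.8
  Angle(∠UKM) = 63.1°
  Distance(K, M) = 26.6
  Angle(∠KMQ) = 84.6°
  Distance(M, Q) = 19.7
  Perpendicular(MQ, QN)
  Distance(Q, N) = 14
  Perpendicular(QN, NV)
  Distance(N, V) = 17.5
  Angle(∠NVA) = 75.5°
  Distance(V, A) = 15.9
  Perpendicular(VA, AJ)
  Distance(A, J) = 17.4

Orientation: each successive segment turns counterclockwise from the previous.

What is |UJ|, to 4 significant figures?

13.48

∠NVA = 75.5° gives VA at 170.7° from the x-axis; with |VA| = 15.9, A = (-10.55, 18.93). The perpendicularity gives AJ at right angles to VA, so AJ runs at -99.30°; with |AJ| = 17.4, J = (-13.37, 1.756). Then |UJ| = |J − U| = 13.48.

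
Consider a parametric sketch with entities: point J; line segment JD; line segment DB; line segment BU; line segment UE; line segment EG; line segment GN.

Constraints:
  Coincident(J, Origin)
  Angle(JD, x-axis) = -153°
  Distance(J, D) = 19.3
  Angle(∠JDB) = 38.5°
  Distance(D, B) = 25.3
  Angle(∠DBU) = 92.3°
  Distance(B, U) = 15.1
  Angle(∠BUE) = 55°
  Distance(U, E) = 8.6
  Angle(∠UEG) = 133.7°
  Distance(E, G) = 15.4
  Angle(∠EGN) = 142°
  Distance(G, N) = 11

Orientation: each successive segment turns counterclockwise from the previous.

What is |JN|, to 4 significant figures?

27.08

J is at the origin; JD runs at -153.0° with length 19.3, so D = (-17.20, -8.762). ∠JDB = 38.5° gives DB at -11.50° from the x-axis; with |DB| = 25.3, B = (7.596, -13.81). ∠DBU = 92.3° gives BU at 76.20° from the x-axis; with |BU| = 15.1, U = (11.20, 0.8581). ∠BUE = 55.0° gives UE at -158.8° from the x-axis; with |UE| = 8.6, E = (3.180, -2.252). ∠UEG = 133.7° gives EG at -112.5° from the x-axis; with |EG| = 15.4, G = (-2.714, -16.48). ∠EGN = 142.0° gives GN at -74.50° from the x-axis; with |GN| = 11.0, N = (0.2258, -27.08). Then |JN| = |N − J| = 27.08.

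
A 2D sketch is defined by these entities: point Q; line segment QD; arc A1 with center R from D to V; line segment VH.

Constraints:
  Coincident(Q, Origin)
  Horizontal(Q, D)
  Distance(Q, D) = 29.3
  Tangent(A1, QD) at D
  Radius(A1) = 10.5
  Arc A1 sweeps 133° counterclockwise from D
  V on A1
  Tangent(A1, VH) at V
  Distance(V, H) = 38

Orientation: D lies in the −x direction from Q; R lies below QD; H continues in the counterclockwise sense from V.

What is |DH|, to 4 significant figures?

48.97

Q is at the origin; Q and D share the same y with |QD| = 29.3 and D on the −x side, so D = (-29.30, 0.000). A1 meets QD tangentially, so RD is at right angles to QD, so R = D + (0, -10.5) = (-29.30, -10.50). On A1, D sits at bearing 90° from R; a 133° counterclockwise sweep puts V at bearing 223°, so V = R + 10.5·(cos 223°, sin 223°) = (-36.98, -17.66). Tangency of A1 to VH means the radius RV is perpendicular to VH, so VH runs along (−sin 223°, cos 223°); with |VH| = 38.0, H = (-11.06, -45.45). Then |DH| = |H − D| = 48.97.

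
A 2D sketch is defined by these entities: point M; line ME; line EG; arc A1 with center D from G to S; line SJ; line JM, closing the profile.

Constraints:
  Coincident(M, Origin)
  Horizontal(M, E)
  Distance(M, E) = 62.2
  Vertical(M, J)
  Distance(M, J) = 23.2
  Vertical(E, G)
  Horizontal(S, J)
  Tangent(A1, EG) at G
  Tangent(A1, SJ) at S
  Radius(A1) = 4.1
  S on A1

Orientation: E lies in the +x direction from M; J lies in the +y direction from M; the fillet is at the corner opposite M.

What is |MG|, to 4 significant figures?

65.07

M is at the origin; ME is horizontal with |ME| = 62.2 and E on the +x side, so E = (62.20, 0.000). MJ is vertical with |MJ| = 23.2 and J on the +y side, so J = (0.000, 23.20). The virtual corner opposite M is at (62.20, 23.20). The tangent condition forces DG to be normal to EG and since A1 is tangent to SJ there, DS ⟂ SJ, with radius 4.1, so the center D sits 4.1 in from both sides at D = (58.10, 19.10). That places the tangent points at G = (62.20, 19.10) on EG and S = (58.10, 23.20) on SJ. Then |MG| = |G − M| = 65.07.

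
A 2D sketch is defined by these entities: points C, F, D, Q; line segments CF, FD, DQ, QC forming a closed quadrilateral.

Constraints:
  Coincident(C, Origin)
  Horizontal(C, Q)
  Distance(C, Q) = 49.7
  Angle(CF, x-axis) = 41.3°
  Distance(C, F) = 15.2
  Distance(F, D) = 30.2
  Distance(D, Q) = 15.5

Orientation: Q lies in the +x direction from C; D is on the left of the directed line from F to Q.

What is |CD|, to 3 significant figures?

43.5

Checks: |CQ| = 49.70 ✓; |CF| = 15.20 ✓; |FD| = 30.20 ✓; |DQ| = 15.50 ✓.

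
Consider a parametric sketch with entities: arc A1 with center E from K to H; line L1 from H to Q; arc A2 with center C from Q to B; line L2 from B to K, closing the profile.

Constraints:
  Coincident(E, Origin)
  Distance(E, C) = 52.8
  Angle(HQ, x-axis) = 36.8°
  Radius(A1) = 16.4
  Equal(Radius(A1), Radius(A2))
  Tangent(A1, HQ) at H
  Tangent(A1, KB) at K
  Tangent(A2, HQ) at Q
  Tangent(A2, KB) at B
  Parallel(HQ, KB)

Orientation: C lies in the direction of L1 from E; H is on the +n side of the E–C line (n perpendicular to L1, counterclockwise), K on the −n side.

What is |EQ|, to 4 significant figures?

55.29

The slot axis is L1's direction at 36.8°, so u = (cos 36.8°, sin 36.8°) = (0.8007, 0.5990) and n = (−sin 36.8°, cos 36.8°) = (-0.5990, 0.8007). E is at the origin and C lies 52.8 along u from E, so C = 52.8·u = (42.28, 31.63). Tangency of A1 to both parallel lines with radius 16.4 puts H and K at E ± 16.4·n: H = (-9.824, 13.13), K = (9.824, -13.13). Equal radii place Q and B the same way about C: Q = C + 16.4·n = (32.45, 44.76), B = C − 16.4·n = (52.10, 18.50). Then |EQ| = |Q − E| = 55.29.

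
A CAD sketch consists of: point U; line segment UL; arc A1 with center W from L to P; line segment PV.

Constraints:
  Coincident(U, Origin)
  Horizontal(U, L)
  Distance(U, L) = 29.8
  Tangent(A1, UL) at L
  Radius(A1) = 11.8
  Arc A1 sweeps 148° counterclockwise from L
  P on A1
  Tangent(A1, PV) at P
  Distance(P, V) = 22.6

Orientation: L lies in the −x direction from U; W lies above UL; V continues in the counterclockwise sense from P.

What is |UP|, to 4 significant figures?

32.09

Since A1 is tangent to UL there, WL ⟂ UL, so W = L + (0, 11.8) = (-29.80, 11.80). On A1, L sits at bearing -90° from W; a 148° counterclockwise sweep puts P at bearing 58°, so P = W + 11.8·(cos 58°, sin 58°) = (-23.55, 21.81). Then |UP| = |P − U| = 32.09.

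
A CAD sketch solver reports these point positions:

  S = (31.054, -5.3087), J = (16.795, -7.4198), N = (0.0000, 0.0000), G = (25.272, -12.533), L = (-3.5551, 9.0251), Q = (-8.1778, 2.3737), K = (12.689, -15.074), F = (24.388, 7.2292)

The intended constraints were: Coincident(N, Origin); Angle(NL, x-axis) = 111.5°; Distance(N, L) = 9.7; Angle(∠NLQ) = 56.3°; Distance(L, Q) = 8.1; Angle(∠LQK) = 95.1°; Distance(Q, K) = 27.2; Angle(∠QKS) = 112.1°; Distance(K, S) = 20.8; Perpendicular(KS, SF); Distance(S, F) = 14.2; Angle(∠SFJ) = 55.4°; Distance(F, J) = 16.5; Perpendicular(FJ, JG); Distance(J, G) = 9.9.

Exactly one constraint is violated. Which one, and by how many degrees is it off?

Perpendicular(FJ, JG) — off by 3.70°.

N = (0.00, 0.00) ✓; NL at 111.5° ✓; |NL| = 9.700 ✓; ∠NLQ = 56.30° ✓; |LQ| = 8.100 ✓; ∠LQK = 95.10° ✓; |QK| = 27.20 ✓; ∠QKS = 112.1° ✓; |KS| = 20.80 ✓; ∠(KS, SF) = 90.00° ✓; |SF| = 14.20 ✓; ∠SFJ = 55.40° ✓; |FJ| = 16.50 ✓; ∠(FJ, JG) = 86.30° ✗; |JG| = 9.900 ✓.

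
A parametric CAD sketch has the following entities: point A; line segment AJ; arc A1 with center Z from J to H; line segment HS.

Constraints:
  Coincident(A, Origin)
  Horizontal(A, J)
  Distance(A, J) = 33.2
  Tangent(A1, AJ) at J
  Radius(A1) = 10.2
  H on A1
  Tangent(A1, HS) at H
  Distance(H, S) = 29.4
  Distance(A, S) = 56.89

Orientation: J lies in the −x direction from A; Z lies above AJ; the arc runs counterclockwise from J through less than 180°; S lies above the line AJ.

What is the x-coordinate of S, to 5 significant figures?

-39.851

Checks: A.y = 0.00, J.y = 0.00 ✓; |ZH| = 10.20 ✓; ∠(ZH, HS) = 90.00° ✓; |HS| = 29.40 ✓; |AS| = 56.89 ✓.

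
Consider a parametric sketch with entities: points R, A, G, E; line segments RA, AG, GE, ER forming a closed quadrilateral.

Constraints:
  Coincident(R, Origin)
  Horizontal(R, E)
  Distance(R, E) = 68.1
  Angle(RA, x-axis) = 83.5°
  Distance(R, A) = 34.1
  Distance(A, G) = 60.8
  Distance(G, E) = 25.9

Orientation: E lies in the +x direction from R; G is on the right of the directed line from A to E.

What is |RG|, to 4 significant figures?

46.09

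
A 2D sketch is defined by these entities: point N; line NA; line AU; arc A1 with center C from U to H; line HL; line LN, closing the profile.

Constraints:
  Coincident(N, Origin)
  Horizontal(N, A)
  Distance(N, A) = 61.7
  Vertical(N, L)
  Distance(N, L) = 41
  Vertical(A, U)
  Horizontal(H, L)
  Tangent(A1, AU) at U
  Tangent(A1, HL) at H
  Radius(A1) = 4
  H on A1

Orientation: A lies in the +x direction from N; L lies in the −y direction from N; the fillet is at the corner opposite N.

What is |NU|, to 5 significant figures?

71.944

N is at the origin; NA is horizontal with |NA| = 61.7 and A on the +x side, so A = (61.700, 0.0000). N and L share the same x with |NL| = 41.0 and L on the −y side, so L = (0.0000, -41.000). The virtual corner opposite N is at (61.700, -41.000). The tangent condition forces CU to be normal to AU and tangency of A1 to HL means the radius CH is perpendicular to HL, with radius 4.0, so the center C sits 4.0 in from both sides at C = (57.700, -37.000). That places the tangent points at U = (61.700, -37.000) on AU and H = (57.700, -41.000) on HL. Then |NU| = |U − N| = 71.944.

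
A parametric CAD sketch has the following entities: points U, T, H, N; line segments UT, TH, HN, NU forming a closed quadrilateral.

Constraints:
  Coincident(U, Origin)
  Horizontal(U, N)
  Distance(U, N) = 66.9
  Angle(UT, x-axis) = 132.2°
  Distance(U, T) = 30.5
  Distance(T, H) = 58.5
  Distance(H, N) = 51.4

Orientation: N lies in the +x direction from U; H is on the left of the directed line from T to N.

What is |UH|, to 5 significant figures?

53.647

Checks: U.y = 0.00, N.y = 0.00 ✓; |TH| = 58.50 ✓; |HN| = 51.40 ✓.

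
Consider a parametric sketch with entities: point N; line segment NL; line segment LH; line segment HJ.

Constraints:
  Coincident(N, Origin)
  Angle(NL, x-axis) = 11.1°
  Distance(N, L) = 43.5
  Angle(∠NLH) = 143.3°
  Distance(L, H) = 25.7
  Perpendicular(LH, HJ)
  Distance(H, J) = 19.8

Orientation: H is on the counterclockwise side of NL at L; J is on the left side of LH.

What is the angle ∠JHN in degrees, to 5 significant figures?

66.773°

N is at the origin; NL runs at 11.1° with length 43.5, so L = 43.5·(cos 11.1°, sin 11.1°) = (42.686, 8.3747). ∠NLH = 143.3°, so LH runs at 11.1° + (180° − 143.3°) = 47.800° from the x-axis; with |LH| = 25.7, H = L + 25.7·(cos 47.800°, sin 47.800°) = (59.949, 27.413). LH is perpendicular to HJ; with |HJ| = 19.8 on the left of LH, J = H + 19.8·(-0.74080, 0.67172) = (45.282, 40.713). Then cos ∠JHN = HJ·HN / (|HJ||HN|), giving 66.773°.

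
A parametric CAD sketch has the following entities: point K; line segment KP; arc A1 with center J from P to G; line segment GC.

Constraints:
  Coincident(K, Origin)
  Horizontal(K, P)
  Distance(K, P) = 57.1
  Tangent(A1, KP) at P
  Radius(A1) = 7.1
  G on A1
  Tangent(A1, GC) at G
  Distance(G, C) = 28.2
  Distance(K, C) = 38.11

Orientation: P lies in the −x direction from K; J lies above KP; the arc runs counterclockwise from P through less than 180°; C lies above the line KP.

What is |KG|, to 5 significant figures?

52.280

Checks: K = (0.00, 0.00) ✓; |JG| = 7.100 ✓; ∠(JG, GC) = 90.00° ✓; |GC| = 28.20 ✓; |KC| = 38.11 ✓.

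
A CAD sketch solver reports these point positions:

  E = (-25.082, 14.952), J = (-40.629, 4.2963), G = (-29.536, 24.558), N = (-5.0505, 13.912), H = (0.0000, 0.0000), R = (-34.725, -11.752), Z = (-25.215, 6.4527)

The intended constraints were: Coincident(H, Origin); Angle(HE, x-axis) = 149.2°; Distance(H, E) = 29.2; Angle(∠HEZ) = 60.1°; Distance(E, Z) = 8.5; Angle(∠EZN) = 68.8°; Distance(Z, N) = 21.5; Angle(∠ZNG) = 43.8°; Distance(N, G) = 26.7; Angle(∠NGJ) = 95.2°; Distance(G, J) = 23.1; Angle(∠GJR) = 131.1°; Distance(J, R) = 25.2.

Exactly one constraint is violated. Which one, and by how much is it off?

Distance(J, R) = 25.2 — off by 8.10.

H = (0.00, 0.00) ✓; HE at 149.2° ✓; |HE| = 29.20 ✓; ∠HEZ = 60.10° ✓; |EZ| = 8.500 ✓; ∠EZN = 68.80° ✓; |ZN| = 21.50 ✓; ∠ZNG = 43.80° ✓; |NG| = 26.70 ✓; ∠NGJ = 95.20° ✓; |GJ| = 23.10 ✓; ∠GJR = 131.1° ✓; |JR| = 17.10 ✗.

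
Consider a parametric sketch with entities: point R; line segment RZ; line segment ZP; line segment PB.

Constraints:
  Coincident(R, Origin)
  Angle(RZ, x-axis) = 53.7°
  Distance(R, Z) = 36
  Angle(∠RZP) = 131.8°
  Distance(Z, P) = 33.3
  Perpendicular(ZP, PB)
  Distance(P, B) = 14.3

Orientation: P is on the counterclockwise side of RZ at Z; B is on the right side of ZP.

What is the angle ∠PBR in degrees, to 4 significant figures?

54.32°

∠RZP = 131.8°, so ZP runs at 53.7° + (180° − 131.8°) = 101.9° from the x-axis; with |ZP| = 33.3, P = Z + 33.3·(cos 101.9°, sin 101.9°) = (14.45, 61.60). ZP ⟂ PB; with |PB| = 14.3 on the right of ZP, B = P + 14.3·(0.9785, 0.2062) = (28.44, 64.55). Then cos ∠PBR = BP·BR / (|BP||BR|), giving 54.32°.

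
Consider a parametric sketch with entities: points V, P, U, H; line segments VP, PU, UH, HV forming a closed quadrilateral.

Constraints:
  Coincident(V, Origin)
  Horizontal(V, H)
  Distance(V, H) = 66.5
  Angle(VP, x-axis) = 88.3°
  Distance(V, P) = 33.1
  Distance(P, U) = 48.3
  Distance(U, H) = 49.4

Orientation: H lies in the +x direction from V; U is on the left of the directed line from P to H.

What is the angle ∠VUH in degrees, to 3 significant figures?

68.7°

Checks: |PU| = 48.30 ✓; |UH| = 49.40 ✓.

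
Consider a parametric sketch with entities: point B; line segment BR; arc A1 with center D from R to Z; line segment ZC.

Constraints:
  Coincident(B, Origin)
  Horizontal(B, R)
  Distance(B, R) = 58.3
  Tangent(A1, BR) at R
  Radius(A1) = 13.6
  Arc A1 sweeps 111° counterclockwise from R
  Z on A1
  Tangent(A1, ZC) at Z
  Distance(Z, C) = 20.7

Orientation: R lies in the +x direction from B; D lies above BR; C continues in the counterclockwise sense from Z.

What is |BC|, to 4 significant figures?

73.97

B is at the origin; B and R share the same y with |BR| = 58.3 and R on the +x side, so R = (58.30, 0.000). The tangent condition forces DR to be normal to BR, so D = R + (0, 13.6) = (58.30, 13.60). On A1, R sits at bearing -90° from D; a 111° counterclockwise sweep puts Z at bearing 21°, so Z = D + 13.6·(cos 21°, sin 21°) = (71.00, 18.47). A1 meets ZC tangentially, so DZ is at right angles to ZC, so ZC runs along (−sin 21°, cos 21°); with |ZC| = 20.7, C = (63.58, 37.80). Then |BC| = |C − B| = 73.97.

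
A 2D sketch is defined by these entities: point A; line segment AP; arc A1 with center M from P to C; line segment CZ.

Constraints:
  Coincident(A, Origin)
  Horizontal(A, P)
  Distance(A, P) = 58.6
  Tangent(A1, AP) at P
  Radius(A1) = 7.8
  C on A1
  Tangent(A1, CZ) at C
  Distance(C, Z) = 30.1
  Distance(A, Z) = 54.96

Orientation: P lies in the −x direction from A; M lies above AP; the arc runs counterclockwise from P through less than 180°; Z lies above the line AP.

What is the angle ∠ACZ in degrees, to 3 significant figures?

80.2°

A is at the origin; AP is horizontal with |AP| = 58.6 and P on the −x side, so P = (-58.6, 0.00). A1 meets AP tangentially, so MP is at right angles to AP, so M = P + (0, 7.8) = (-58.6, 7.80). Since MC ⟂ CZ (tangency), |MZ| = √(7.8² + 30.1²) = 31.1 regardless of where C sits on A1. So Z lies on both circle(A, 54.96) and circle(M, 31.1); the above-AP intersection is Z = (-42.7, 34.5). C is the foot of the tangent from Z: C = (-51.1, 5.63).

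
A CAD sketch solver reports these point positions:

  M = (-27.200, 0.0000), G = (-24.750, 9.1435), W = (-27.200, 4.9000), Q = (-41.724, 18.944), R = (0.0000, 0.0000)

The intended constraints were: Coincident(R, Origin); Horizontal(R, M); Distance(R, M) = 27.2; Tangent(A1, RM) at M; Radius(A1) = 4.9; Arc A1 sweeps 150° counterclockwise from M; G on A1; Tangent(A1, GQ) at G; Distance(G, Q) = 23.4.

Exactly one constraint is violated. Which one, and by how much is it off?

Distance(G, Q) = 23.4 — off by 3.80.

R = (0.00, 0.00) ✓; R.y = 0.00, M.y = 0.00 ✓; |RM| = 27.20 ✓; ∠(WM, MR) = 90.00° ✓; |WM| = 4.900 ✓; bearing(W→G) − bearing(W→M) = 150.0° ✓; |WG| = 4.900 ✓; ∠(WG, GQ) = 90.00° ✓; |GQ| = 19.60 ✗.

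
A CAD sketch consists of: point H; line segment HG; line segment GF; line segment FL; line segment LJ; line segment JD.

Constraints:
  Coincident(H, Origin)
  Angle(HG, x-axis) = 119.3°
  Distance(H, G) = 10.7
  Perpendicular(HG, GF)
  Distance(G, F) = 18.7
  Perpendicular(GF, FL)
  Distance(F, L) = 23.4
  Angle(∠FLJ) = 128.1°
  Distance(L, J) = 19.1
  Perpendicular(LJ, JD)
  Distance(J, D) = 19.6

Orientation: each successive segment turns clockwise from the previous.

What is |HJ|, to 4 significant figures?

24.76

GF is perpendicular to FL, so FL runs at -60.70°; with |FL| = 23.4, L = (22.52, -1.924). ∠FLJ = 128.1° gives LJ at -112.6° from the x-axis; with |LJ| = 19.1, J = (15.18, -19.56). Then |HJ| = |J − H| = 24.76.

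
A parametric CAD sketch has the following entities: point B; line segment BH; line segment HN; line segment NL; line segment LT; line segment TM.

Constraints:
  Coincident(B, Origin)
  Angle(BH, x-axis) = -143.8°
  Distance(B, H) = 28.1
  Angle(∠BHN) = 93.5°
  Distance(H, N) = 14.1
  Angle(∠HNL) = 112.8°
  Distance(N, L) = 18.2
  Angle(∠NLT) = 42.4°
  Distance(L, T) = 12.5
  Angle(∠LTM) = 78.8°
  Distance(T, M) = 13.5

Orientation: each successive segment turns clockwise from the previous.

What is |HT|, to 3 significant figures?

15.1

B is at the origin; BH runs at -143.8° with length 28.1, so H = (-22.7, -16.6). ∠BHN = 93.5° gives HN at 130° from the x-axis; with |HN| = 14.1, N = (-31.7, -5.75). ∠HNL = 112.8° gives NL at 62.5° from the x-axis; with |NL| = 18.2, L = (-23.3, 10.4). ∠NLT = 42.4° gives LT at -75.1° from the x-axis; with |LT| = 12.5, T = (-20.1, -1.68). Then |HT| = |T − H| = 15.1.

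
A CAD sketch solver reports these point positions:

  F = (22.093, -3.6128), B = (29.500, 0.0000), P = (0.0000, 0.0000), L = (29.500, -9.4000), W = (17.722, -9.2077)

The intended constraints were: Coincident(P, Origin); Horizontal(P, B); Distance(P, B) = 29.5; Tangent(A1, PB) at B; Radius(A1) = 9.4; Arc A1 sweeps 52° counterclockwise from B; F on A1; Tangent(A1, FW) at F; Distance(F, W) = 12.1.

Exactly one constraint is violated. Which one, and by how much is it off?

Distance(F, W) = 12.1 — off by 5.00.

P = (0.00, 0.00) ✓; P.y = 0.00, B.y = 0.00 ✓; |PB| = 29.50 ✓; ∠(LB, BP) = 90.00° ✓; |LB| = 9.400 ✓; bearing(L→F) − bearing(L→B) = 52.00° ✓; |LF| = 9.400 ✓; ∠(LF, FW) = 90.00° ✓; |FW| = 7.100 ✗.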